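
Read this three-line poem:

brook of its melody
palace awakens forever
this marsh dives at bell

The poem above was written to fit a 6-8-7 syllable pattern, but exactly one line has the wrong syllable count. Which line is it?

Line 3

Line 1: brook(1) + of(1) + its(1) + melody(3) = 6 ✓
Line 2: palace(2) + awakens(3) + forever(3) = 8 ✓
Line 3: this(1) + marsh(1) + dives(1) + at(1) + bell(1) = 5 (expected 7)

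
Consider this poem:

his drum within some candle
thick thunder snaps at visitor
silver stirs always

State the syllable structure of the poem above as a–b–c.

7–8–5

Line 1: his(1) + drum(1) + within(2) + some(1) + candle(2) = 7
Line 2: thick(1) + thunder(2) + snaps(1) + at(1) + visitor(3) = 8
Line 3: silver(2) + stirs(1) + always(2) = 5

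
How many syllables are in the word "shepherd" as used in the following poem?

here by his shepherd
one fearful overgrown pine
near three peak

2

"shepherd" has 2 syllables.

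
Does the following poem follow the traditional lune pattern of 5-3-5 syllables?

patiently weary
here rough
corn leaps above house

No

Line 1: "patiently weary": 3+2 = 5 ✓
Line 2: "here rough": 1+1 = 2 (expected 3)
Line 3: "corn leaps above house": 1+1+2+1 = 5 ✓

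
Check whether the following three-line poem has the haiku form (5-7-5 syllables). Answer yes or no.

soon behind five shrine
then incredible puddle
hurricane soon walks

Yes

Line 1: soon(1) + behind(2) + five(1) + shrine(1) = 5 ✓
Line 2: then(1) + incredible(4) + puddle(2) = 7 ✓
Line 3: hurricane(3) + soon(1) + walks(1) = 5 ✓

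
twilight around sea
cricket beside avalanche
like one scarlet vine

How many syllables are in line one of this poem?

Line one: "twilight around sea": 2+2+1 = 5

5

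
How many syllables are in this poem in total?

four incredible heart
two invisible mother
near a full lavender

19

Line 1: "four incredible heart": 1+4+1 = 6
Line 2: "two invisible mother": 1+4+2 = 7
Line 3: "near a full lavender": 1+1+1+3 = 6
Total: 6 + 7 + 6 = 19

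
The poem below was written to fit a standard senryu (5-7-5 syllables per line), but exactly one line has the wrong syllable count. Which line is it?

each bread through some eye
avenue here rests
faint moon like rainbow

Line 1: each (1), bread (1), through (1), some (1), eye (1) → 5 ✓
Line 2: avenue (3), here (1), rests (1) → 5 (expected 7)
Line 3: faint (1), moon (1), like (1), rainbow (2) → 5 ✓

The second line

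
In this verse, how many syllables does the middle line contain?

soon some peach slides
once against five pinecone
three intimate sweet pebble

6

The middle line: once(1) + against(2) + five(1) + pinecone(2) = 6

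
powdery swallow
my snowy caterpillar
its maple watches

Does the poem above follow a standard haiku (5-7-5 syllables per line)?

Line 1: powdery(3) + swallow(2) = 5 ✓
Line 2: my(1) + snowy(2) + caterpillar(4) = 7 ✓
Line 3: its(1) + maple(2) + watches(2) = 5 ✓

Yes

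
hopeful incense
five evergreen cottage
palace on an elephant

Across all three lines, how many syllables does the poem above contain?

17

Line 1: hopeful (2), incense (2) → 4
Line 2: five (1), evergreen (3), cottage (2) → 6
Line 3: palace (2), on (1), an (1), elephant (3) → 7
Total: 4 + 6 + 7 = 17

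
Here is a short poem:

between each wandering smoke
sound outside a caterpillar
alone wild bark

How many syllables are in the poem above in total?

19

Line 1: "between each wandering smoke": 2+1+3+1 = 7
Line 2: "sound outside a caterpillar": 1+2+1+4 = 8
Line 3: "alone wild bark": 2+1+1 = 4
Total: 7 + 8 + 4 = 19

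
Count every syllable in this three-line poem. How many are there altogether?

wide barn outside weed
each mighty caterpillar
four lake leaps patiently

Line 1: wide(1) + barn(1) + outside(2) + weed(1) = 5
Line 2: each(1) + mighty(2) + caterpillar(4) = 7
Line 3: four(1) + lake(1) + leaps(1) + patiently(3) = 6
Total: 5 + 7 + 6 = 18

18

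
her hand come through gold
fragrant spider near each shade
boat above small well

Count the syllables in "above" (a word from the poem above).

2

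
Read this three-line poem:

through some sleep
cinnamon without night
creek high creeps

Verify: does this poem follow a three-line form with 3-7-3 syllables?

No

Line 1: "through some sleep": 1+1+1 = 3 ✓
Line 2: "cinnamon without night": 3+2+1 = 6 (expected 7)
Line 3: "creek high creeps": 1+1+1 = 3 ✓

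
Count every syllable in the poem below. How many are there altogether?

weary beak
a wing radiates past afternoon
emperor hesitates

Line 1: weary (2), beak (1) → 3
Line 2: a (1), wing (1), radiates (3), past (1), afternoon (3) → 9
Line 3: emperor (3), hesitates (3) → 6
Total: 3 + 9 + 6 = 18

18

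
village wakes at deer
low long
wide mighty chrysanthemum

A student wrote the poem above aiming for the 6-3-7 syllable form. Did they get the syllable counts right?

Line 1: village (2), wakes (1), at (1), deer (1) → 5 (expected 6)
Line 2: low (1), long (1) → 2 (expected 3)
Line 3: wide (1), mighty (2), chrysanthemum (4) → 7 ✓

No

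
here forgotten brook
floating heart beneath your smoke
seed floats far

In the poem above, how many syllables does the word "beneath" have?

"beneath" has 2 syllables.

2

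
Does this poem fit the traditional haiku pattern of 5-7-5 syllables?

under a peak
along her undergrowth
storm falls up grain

Line 1: under(2) + a(1) + peak(1) = 4 (expected 5)
Line 2: along(2) + her(1) + undergrowth(3) = 6 (expected 7)
Line 3: storm(1) + falls(1) + up(1) + grain(1) = 4 (expected 5)

No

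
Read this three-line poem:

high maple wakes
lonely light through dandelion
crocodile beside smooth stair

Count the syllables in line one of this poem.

4

Line one: high (1), maple (2), wakes (1) → 4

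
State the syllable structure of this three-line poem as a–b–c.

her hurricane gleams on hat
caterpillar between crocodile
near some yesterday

7–9–5

Line 1: her(1) + hurricane(3) + gleams(1) + on(1) + hat(1) = 7
Line 2: caterpillar(4) + between(2) + crocodile(3) = 9
Line 3: near(1) + some(1) + yesterday(3) = 5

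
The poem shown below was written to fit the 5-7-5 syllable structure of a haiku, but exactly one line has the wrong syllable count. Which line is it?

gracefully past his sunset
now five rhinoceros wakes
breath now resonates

The first line

Line 1: gracefully(3) + past(1) + his(1) + sunset(2) = 7 (expected 5)
Line 2: now(1) + five(1) + rhinoceros(4) + wakes(1) = 7 ✓
Line 3: breath(1) + now(1) + resonates(3) = 5 ✓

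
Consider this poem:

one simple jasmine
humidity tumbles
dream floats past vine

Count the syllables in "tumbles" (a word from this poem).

"tumbles" has 2 syllables.

2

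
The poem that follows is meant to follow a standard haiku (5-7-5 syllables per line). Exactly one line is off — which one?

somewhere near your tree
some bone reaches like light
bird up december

Line 2

Line 1: "somewhere near your tree": 2+1+1+1 = 5 ✓
Line 2: "some bone reaches like light": 1+1+2+1+1 = 6 (expected 7)
Line 3: "bird up december": 1+1+3 = 5 ✓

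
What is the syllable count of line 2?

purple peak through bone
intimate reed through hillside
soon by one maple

7

Line 2: "intimate reed through hillside": 3+1+1+2 = 7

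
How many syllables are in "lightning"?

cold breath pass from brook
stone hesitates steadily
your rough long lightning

2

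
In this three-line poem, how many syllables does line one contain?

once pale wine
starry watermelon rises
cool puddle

Line one: "once pale wine": 1+1+1 = 3

3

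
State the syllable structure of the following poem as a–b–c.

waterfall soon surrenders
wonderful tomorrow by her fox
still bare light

7–9–3

Line 1: waterfall(3) + soon(1) + surrenders(3) = 7
Line 2: wonderful(3) + tomorrow(3) + by(1) + her(1) + fox(1) = 9
Line 3: still(1) + bare(1) + light(1) = 3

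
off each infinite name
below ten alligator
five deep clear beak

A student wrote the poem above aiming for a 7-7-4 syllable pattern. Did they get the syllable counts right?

Line 1: off (1), each (1), infinite (3), name (1) → 6 (expected 7)
Line 2: below (2), ten (1), alligator (4) → 7 ✓
Line 3: five (1), deep (1), clear (1), beak (1) → 4 ✓

No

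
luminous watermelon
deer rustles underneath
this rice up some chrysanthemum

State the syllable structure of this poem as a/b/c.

7/6/8

Line 1: luminous (3), watermelon (4) → 7
Line 2: deer (1), rustles (2), underneath (3) → 6
Line 3: this (1), rice (1), up (1), some (1), chrysanthemum (4) → 8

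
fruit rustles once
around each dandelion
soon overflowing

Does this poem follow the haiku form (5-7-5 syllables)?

No

Line 1: fruit (1), rustles (2), once (1) → 4 (expected 5)
Line 2: around (2), each (1), dandelion (4) → 7 ✓
Line 3: soon (1), overflowing (4) → 5 ✓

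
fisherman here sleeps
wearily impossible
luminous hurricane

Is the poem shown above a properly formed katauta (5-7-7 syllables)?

No

Line 1: fisherman (3), here (1), sleeps (1) → 5 ✓
Line 2: wearily (3), impossible (4) → 7 ✓
Line 3: luminous (3), hurricane (3) → 6 (expected 7)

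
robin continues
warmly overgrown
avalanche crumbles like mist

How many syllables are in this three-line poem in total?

Line 1: robin(2) + continues(3) = 5
Line 2: warmly(2) + overgrown(3) = 5
Line 3: avalanche(3) + crumbles(2) + like(1) + mist(1) = 7
Total: 5 + 5 + 7 = 17

17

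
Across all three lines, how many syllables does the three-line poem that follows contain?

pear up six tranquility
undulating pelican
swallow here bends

Line 1: pear (1), up (1), six (1), tranquility (4) → 7
Line 2: undulating (4), pelican (3) → 7
Line 3: swallow (2), here (1), bends (1) → 4
Total: 7 + 7 + 4 = 18

18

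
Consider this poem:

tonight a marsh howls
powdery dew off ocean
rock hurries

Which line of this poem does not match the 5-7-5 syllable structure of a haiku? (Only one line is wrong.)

Line 1: "tonight a marsh howls": 2+1+1+1 = 5 ✓
Line 2: "powdery dew off ocean": 3+1+1+2 = 7 ✓
Line 3: "rock hurries": 1+2 = 3 (expected 5)

Line 3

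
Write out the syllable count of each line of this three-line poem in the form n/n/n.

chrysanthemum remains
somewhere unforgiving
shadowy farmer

Line 1: "chrysanthemum remains": 4+2 = 6
Line 2: "somewhere unforgiving": 2+4 = 6
Line 3: "shadowy farmer": 3+2 = 5

6/6/5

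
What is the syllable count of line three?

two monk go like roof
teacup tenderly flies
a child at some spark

Line three: "a child at some spark": 1+1+1+1+1 = 5

5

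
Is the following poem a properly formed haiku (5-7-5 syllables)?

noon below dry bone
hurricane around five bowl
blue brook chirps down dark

Yes

Line 1: noon(1) + below(2) + dry(1) + bone(1) = 5 ✓
Line 2: hurricane(3) + around(2) + five(1) + bowl(1) = 7 ✓
Line 3: blue(1) + brook(1) + chirps(1) + down(1) + dark(1) = 5 ✓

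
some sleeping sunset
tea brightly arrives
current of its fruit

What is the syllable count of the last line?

The last line: current(2) + of(1) + its(1) + fruit(1) = 5

5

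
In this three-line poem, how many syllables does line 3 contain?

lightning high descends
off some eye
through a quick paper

5

Line 3: "through a quick paper": 1+1+1+2 = 5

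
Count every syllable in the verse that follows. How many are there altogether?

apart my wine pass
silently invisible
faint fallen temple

Line 1: apart (2), my (1), wine (1), pass (1) → 5
Line 2: silently (3), invisible (4) → 7
Line 3: faint (1), fallen (2), temple (2) → 5
Total: 5 + 7 + 5 = 17

17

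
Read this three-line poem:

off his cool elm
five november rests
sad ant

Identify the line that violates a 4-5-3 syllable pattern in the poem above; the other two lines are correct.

Line 3

Line 1: off(1) + his(1) + cool(1) + elm(1) = 4 ✓
Line 2: five(1) + november(3) + rests(1) = 5 ✓
Line 3: sad(1) + ant(1) = 2 (expected 3)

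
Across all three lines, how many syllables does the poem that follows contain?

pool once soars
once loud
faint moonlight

Line 1: "pool once soars": 1+1+1 = 3
Line 2: "once loud": 1+1 = 2
Line 3: "faint moonlight": 1+2 = 3
Total: 3 + 2 + 3 = 8

8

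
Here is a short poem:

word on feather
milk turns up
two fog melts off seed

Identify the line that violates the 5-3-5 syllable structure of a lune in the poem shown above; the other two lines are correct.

The first line

Line 1: "word on feather": 1+1+2 = 4 (expected 5)
Line 2: "milk turns up": 1+1+1 = 3 ✓
Line 3: "two fog melts off seed": 1+1+1+1+1 = 5 ✓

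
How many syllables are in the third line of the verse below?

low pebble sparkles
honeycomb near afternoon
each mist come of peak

The third line: each(1) + mist(1) + come(1) + of(1) + peak(1) = 5

5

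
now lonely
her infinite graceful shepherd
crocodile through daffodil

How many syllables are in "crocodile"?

3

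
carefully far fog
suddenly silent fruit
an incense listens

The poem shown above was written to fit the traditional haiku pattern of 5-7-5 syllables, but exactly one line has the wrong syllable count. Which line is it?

Line 1: "carefully far fog": 3+1+1 = 5 ✓
Line 2: "suddenly silent fruit": 3+2+1 = 6 (expected 7)
Line 3: "an incense listens": 1+2+2 = 5 ✓

Line 2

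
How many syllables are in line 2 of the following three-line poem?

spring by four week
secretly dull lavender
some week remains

7

Line 2: secretly(3) + dull(1) + lavender(3) = 7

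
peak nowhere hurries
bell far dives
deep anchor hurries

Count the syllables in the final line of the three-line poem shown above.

The final line: deep (1), anchor (2), hurries (2) → 5

5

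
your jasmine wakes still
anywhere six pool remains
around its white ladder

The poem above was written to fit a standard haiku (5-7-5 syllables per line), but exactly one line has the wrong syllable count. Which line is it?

Line 3

Line 1: "your jasmine wakes still": 1+2+1+1 = 5 ✓
Line 2: "anywhere six pool remains": 3+1+1+2 = 7 ✓
Line 3: "around its white ladder": 2+1+1+2 = 6 (expected 5)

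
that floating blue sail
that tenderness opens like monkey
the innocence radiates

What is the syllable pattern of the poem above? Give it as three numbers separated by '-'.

5-9-7

Line 1: "that floating blue sail": 1+2+1+1 = 5
Line 2: "that tenderness opens like monkey": 1+3+2+1+2 = 9
Line 3: "the innocence radiates": 1+3+3 = 7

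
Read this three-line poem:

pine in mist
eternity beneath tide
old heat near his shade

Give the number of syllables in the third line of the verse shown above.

5

The third line: old(1) + heat(1) + near(1) + his(1) + shade(1) = 5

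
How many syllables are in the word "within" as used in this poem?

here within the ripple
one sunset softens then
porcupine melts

2

"within" has 2 syllables.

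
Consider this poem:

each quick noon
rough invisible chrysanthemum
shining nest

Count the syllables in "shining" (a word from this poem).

2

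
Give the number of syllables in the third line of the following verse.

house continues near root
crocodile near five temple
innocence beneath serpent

7

The third line: "innocence beneath serpent": 3+2+2 = 7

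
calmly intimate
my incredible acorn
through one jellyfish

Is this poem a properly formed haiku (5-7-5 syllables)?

Yes

Line 1: calmly (2), intimate (3) → 5 ✓
Line 2: my (1), incredible (4), acorn (2) → 7 ✓
Line 3: through (1), one (1), jellyfish (3) → 5 ✓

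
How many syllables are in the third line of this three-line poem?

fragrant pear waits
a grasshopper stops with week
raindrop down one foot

The third line: raindrop (2), down (1), one (1), foot (1) → 5

5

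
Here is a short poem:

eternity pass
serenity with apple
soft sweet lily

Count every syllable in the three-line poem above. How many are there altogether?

16

Line 1: eternity(4) + pass(1) = 5
Line 2: serenity(4) + with(1) + apple(2) = 7
Line 3: soft(1) + sweet(1) + lily(2) = 4
Total: 5 + 7 + 4 = 16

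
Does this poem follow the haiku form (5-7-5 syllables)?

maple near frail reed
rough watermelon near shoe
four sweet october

Line 1: maple(2) + near(1) + frail(1) + reed(1) = 5 ✓
Line 2: rough(1) + watermelon(4) + near(1) + shoe(1) = 7 ✓
Line 3: four(1) + sweet(1) + october(3) = 5 ✓

Yes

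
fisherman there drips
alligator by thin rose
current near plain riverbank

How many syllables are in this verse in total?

19

Line 1: "fisherman there drips": 3+1+1 = 5
Line 2: "alligator by thin rose": 4+1+1+1 = 7
Line 3: "current near plain riverbank": 2+1+1+3 = 7
Total: 5 + 7 + 7 = 19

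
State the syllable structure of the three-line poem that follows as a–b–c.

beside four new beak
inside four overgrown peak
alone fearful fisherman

5–7–7

Line 1: "beside four new beak": 2+1+1+1 = 5
Line 2: "inside four overgrown peak": 2+1+3+1 = 7
Line 3: "alone fearful fisherman": 2+2+3 = 7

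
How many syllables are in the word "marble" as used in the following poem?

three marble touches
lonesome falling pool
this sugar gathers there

2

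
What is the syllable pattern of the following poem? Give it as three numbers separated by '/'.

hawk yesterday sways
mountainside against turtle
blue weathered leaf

5/7/4

Line 1: "hawk yesterday sways": 1+3+1 = 5
Line 2: "mountainside against turtle": 3+2+2 = 7
Line 3: "blue weathered leaf": 1+2+1 = 4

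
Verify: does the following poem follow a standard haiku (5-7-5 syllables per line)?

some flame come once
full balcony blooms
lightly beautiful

No

Line 1: some(1) + flame(1) + come(1) + once(1) = 4 (expected 5)
Line 2: full(1) + balcony(3) + blooms(1) = 5 (expected 7)
Line 3: lightly(2) + beautiful(3) = 5 ✓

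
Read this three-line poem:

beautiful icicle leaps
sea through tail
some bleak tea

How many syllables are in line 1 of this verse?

Line 1: beautiful(3) + icicle(3) + leaps(1) = 7

7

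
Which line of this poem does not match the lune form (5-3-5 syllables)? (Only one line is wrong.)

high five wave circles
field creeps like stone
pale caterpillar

Line 1: high(1) + five(1) + wave(1) + circles(2) = 5 ✓
Line 2: field(1) + creeps(1) + like(1) + stone(1) = 4 (expected 3)
Line 3: pale(1) + caterpillar(4) = 5 ✓

The second line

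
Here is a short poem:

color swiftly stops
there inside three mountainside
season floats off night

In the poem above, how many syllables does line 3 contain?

5

Line 3: season (2), floats (1), off (1), night (1) → 5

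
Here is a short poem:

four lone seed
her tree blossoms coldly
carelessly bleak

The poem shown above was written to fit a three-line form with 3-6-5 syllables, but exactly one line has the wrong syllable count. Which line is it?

Line 1: four (1), lone (1), seed (1) → 3 ✓
Line 2: her (1), tree (1), blossoms (2), coldly (2) → 6 ✓
Line 3: carelessly (3), bleak (1) → 4 (expected 5)

Line 3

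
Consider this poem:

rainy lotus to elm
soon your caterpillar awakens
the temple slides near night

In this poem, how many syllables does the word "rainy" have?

"rainy" has 2 syllables.

2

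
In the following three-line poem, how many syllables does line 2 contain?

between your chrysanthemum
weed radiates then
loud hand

5

Line 2: "weed radiates then": 1+3+1 = 5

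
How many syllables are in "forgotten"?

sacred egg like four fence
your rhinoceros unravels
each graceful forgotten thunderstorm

3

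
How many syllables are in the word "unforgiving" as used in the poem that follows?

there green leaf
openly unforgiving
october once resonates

4

"unforgiving" has 4 syllables.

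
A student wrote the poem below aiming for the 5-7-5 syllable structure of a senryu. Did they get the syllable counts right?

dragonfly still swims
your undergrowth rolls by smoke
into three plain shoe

Line 1: dragonfly (3), still (1), swims (1) → 5 ✓
Line 2: your (1), undergrowth (3), rolls (1), by (1), smoke (1) → 7 ✓
Line 3: into (2), three (1), plain (1), shoe (1) → 5 ✓

Yes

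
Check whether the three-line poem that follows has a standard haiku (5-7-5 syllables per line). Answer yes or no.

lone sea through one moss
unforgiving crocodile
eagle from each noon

Yes

Line 1: lone(1) + sea(1) + through(1) + one(1) + moss(1) = 5 ✓
Line 2: unforgiving(4) + crocodile(3) = 7 ✓
Line 3: eagle(2) + from(1) + each(1) + noon(1) = 5 ✓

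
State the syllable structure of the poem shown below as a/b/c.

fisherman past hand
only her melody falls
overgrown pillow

Line 1: fisherman (3), past (1), hand (1) → 5
Line 2: only (2), her (1), melody (3), falls (1) → 7
Line 3: overgrown (3), pillow (2) → 5

5/7/5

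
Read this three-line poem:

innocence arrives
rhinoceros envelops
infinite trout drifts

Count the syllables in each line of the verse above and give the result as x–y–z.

5–7–5

Line 1: innocence (3), arrives (2) → 5
Line 2: rhinoceros (4), envelops (3) → 7
Line 3: infinite (3), trout (1), drifts (1) → 5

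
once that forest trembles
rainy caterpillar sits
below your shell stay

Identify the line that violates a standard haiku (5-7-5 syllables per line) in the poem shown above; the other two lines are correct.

Line 1: once (1), that (1), forest (2), trembles (2) → 6 (expected 5)
Line 2: rainy (2), caterpillar (4), sits (1) → 7 ✓
Line 3: below (2), your (1), shell (1), stay (1) → 5 ✓

Line 1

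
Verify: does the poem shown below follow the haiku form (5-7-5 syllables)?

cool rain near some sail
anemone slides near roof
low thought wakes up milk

Yes

Line 1: cool (1), rain (1), near (1), some (1), sail (1) → 5 ✓
Line 2: anemone (4), slides (1), near (1), roof (1) → 7 ✓
Line 3: low (1), thought (1), wakes (1), up (1), milk (1) → 5 ✓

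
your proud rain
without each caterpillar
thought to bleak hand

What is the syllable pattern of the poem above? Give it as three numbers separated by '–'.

3–7–4

Line 1: your(1) + proud(1) + rain(1) = 3
Line 2: without(2) + each(1) + caterpillar(4) = 7
Line 3: thought(1) + to(1) + bleak(1) + hand(1) = 4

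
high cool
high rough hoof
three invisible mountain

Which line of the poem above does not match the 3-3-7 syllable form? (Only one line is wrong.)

The first line

Line 1: high(1) + cool(1) = 2 (expected 3)
Line 2: high(1) + rough(1) + hoof(1) = 3 ✓
Line 3: three(1) + invisible(4) + mountain(2) = 7 ✓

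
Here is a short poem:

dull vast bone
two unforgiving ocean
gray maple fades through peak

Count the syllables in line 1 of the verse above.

3

Line 1: dull (1), vast (1), bone (1) → 3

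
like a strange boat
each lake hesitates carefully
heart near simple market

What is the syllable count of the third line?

6

The third line: heart(1) + near(1) + simple(2) + market(2) = 6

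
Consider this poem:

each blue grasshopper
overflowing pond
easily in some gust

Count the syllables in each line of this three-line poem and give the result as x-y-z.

5-5-6

Line 1: each(1) + blue(1) + grasshopper(3) = 5
Line 2: overflowing(4) + pond(1) = 5
Line 3: easily(3) + in(1) + some(1) + gust(1) = 6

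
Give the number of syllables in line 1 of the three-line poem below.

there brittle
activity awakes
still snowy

3

Line 1: "there brittle": 1+2 = 3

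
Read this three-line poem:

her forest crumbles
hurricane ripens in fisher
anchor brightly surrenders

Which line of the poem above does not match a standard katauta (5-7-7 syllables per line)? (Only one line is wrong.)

Line 1: her(1) + forest(2) + crumbles(2) = 5 ✓
Line 2: hurricane(3) + ripens(2) + in(1) + fisher(2) = 8 (expected 7)
Line 3: anchor(2) + brightly(2) + surrenders(3) = 7 ✓

Line 2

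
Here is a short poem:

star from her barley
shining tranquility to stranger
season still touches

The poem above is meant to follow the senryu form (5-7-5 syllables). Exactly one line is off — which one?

Line 1: star(1) + from(1) + her(1) + barley(2) = 5 ✓
Line 2: shining(2) + tranquility(4) + to(1) + stranger(2) = 9 (expected 7)
Line 3: season(2) + still(1) + touches(2) = 5 ✓

The second line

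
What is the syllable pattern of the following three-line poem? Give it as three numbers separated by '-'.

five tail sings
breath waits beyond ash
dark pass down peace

Line 1: "five tail sings": 1+1+1 = 3
Line 2: "breath waits beyond ash": 1+1+2+1 = 5
Line 3: "dark pass down peace": 1+1+1+1 = 4

3-5-4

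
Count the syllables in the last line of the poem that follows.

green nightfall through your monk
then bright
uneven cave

The last line: "uneven cave": 3+1 = 4

4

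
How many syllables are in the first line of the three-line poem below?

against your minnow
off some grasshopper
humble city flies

The first line: against (2), your (1), minnow (2) → 5

5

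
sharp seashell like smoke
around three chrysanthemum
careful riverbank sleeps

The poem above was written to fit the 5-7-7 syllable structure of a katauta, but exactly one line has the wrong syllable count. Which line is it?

The third line

Line 1: sharp(1) + seashell(2) + like(1) + smoke(1) = 5 ✓
Line 2: around(2) + three(1) + chrysanthemum(4) = 7 ✓
Line 3: careful(2) + riverbank(3) + sleeps(1) = 6 (expected 7)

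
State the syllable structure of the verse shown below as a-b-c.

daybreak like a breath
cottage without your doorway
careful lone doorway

Line 1: daybreak(2) + like(1) + a(1) + breath(1) = 5
Line 2: cottage(2) + without(2) + your(1) + doorway(2) = 7
Line 3: careful(2) + lone(1) + doorway(2) = 5

5-7-5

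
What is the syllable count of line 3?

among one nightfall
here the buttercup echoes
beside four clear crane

5

Line 3: beside (2), four (1), clear (1), crane (1) → 5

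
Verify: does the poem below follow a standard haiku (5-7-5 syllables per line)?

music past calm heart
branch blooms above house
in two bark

Line 1: "music past calm heart": 2+1+1+1 = 5 ✓
Line 2: "branch blooms above house": 1+1+2+1 = 5 (expected 7)
Line 3: "in two bark": 1+1+1 = 3 (expected 5)

No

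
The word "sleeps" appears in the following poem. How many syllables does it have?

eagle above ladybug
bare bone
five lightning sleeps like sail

"sleeps" has 1 syllable.

1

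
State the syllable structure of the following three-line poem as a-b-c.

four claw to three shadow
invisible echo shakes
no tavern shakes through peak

6-7-6

Line 1: four(1) + claw(1) + to(1) + three(1) + shadow(2) = 6
Line 2: invisible(4) + echo(2) + shakes(1) = 7
Line 3: no(1) + tavern(2) + shakes(1) + through(1) + peak(1) = 6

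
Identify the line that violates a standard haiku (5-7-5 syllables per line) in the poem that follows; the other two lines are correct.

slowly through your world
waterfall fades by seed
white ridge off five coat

The second line

Line 1: slowly (2), through (1), your (1), world (1) → 5 ✓
Line 2: waterfall (3), fades (1), by (1), seed (1) → 6 (expected 7)
Line 3: white (1), ridge (1), off (1), five (1), coat (1) → 5 ✓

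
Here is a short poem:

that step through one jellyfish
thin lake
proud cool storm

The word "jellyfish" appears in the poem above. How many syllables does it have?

3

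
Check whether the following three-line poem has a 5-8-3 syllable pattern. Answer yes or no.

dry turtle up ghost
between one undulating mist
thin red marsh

Yes

Line 1: dry(1) + turtle(2) + up(1) + ghost(1) = 5 ✓
Line 2: between(2) + one(1) + undulating(4) + mist(1) = 8 ✓
Line 3: thin(1) + red(1) + marsh(1) = 3 ✓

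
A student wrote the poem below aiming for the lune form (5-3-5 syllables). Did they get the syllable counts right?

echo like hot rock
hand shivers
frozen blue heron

Line 1: echo (2), like (1), hot (1), rock (1) → 5 ✓
Line 2: hand (1), shivers (2) → 3 ✓
Line 3: frozen (2), blue (1), heron (2) → 5 ✓

Yes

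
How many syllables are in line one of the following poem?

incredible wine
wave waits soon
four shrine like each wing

Line one: "incredible wine": 4+1 = 5

5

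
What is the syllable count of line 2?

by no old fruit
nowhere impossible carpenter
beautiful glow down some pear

9

Line 2: nowhere (2), impossible (4), carpenter (3) → 9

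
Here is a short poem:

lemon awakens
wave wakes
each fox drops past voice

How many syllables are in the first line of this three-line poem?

The first line: "lemon awakens": 2+3 = 5

5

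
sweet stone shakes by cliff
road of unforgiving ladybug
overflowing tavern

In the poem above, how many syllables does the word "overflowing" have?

"overflowing" has 4 syllables.

4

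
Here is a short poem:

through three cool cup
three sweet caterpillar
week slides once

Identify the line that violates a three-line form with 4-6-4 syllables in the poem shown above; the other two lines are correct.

Line 1: through (1), three (1), cool (1), cup (1) → 4 ✓
Line 2: three (1), sweet (1), caterpillar (4) → 6 ✓
Line 3: week (1), slides (1), once (1) → 3 (expected 4)

Line 3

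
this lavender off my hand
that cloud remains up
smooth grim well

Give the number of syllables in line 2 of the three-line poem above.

Line 2: that(1) + cloud(1) + remains(2) + up(1) = 5

5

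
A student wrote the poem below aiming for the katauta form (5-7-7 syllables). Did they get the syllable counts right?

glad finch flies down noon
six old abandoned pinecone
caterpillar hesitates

Line 1: glad (1), finch (1), flies (1), down (1), noon (1) → 5 ✓
Line 2: six (1), old (1), abandoned (3), pinecone (2) → 7 ✓
Line 3: caterpillar (4), hesitates (3) → 7 ✓

Yes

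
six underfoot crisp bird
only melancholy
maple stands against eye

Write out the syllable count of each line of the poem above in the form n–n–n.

Line 1: six(1) + underfoot(3) + crisp(1) + bird(1) = 6
Line 2: only(2) + melancholy(4) = 6
Line 3: maple(2) + stands(1) + against(2) + eye(1) = 6

6–6–6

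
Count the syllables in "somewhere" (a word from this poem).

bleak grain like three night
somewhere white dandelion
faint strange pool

"somewhere" has 2 syllables.

2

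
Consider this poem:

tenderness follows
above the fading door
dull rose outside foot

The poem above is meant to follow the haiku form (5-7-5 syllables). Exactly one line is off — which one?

The second line

Line 1: tenderness(3) + follows(2) = 5 ✓
Line 2: above(2) + the(1) + fading(2) + door(1) = 6 (expected 7)
Line 3: dull(1) + rose(1) + outside(2) + foot(1) = 5 ✓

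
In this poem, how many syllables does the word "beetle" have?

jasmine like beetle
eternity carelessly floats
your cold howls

2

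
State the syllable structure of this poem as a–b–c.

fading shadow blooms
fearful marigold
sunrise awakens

Line 1: fading (2), shadow (2), blooms (1) → 5
Line 2: fearful (2), marigold (3) → 5
Line 3: sunrise (2), awakens (3) → 5

5–5–5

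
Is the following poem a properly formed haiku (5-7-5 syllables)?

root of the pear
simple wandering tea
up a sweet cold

No

Line 1: "root of the pear": 1+1+1+1 = 4 (expected 5)
Line 2: "simple wandering tea": 2+3+1 = 6 (expected 7)
Line 3: "up a sweet cold": 1+1+1+1 = 4 (expected 5)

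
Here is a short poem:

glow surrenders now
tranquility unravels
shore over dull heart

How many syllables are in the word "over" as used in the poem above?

"over" has 2 syllables.

2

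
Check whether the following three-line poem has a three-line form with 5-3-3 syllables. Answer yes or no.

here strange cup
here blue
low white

Line 1: here(1) + strange(1) + cup(1) = 3 (expected 5)
Line 2: here(1) + blue(1) = 2 (expected 3)
Line 3: low(1) + white(1) = 2 (expected 3)

No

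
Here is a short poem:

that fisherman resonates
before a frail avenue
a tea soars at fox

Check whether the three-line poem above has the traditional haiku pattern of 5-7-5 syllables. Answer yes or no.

No

Line 1: that(1) + fisherman(3) + resonates(3) = 7 (expected 5)
Line 2: before(2) + a(1) + frail(1) + avenue(3) = 7 ✓
Line 3: a(1) + tea(1) + soars(1) + at(1) + fox(1) = 5 ✓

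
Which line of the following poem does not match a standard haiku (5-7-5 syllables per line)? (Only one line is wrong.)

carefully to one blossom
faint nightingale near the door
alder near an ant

Line 1

Line 1: "carefully to one blossom": 3+1+1+2 = 7 (expected 5)
Line 2: "faint nightingale near the door": 1+3+1+1+1 = 7 ✓
Line 3: "alder near an ant": 2+1+1+1 = 5 ✓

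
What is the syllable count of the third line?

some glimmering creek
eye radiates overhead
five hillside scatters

The third line: five(1) + hillside(2) + scatters(2) = 5

5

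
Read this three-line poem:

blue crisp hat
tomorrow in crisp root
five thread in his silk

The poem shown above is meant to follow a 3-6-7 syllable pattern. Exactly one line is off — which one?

Line 1: "blue crisp hat": 1+1+1 = 3 ✓
Line 2: "tomorrow in crisp root": 3+1+1+1 = 6 ✓
Line 3: "five thread in his silk": 1+1+1+1+1 = 5 (expected 7)

The third line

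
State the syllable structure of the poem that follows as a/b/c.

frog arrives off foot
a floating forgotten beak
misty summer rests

5/7/5

Line 1: frog(1) + arrives(2) + off(1) + foot(1) = 5
Line 2: a(1) + floating(2) + forgotten(3) + beak(1) = 7
Line 3: misty(2) + summer(2) + rests(1) = 5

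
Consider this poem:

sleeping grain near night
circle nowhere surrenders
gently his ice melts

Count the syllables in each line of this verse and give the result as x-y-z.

Line 1: sleeping (2), grain (1), near (1), night (1) → 5
Line 2: circle (2), nowhere (2), surrenders (3) → 7
Line 3: gently (2), his (1), ice (1), melts (1) → 5

5-7-5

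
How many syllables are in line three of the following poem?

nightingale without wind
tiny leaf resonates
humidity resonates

Line three: humidity(4) + resonates(3) = 7

7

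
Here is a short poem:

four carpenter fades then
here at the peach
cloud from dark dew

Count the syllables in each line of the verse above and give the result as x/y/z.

Line 1: four (1), carpenter (3), fades (1), then (1) → 6
Line 2: here (1), at (1), the (1), peach (1) → 4
Line 3: cloud (1), from (1), dark (1), dew (1) → 4

6/4/4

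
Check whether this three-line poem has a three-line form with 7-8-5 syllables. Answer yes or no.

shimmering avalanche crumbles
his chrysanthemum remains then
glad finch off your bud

Line 1: "shimmering avalanche crumbles": 3+3+2 = 8 (expected 7)
Line 2: "his chrysanthemum remains then": 1+4+2+1 = 8 ✓
Line 3: "glad finch off your bud": 1+1+1+1+1 = 5 ✓

No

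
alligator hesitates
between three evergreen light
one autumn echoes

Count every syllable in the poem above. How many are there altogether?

19

Line 1: "alligator hesitates": 4+3 = 7
Line 2: "between three evergreen light": 2+1+3+1 = 7
Line 3: "one autumn echoes": 1+2+2 = 5
Total: 7 + 7 + 5 = 19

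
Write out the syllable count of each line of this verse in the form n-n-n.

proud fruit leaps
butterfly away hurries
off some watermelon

3-7-6

Line 1: "proud fruit leaps": 1+1+1 = 3
Line 2: "butterfly away hurries": 3+2+2 = 7
Line 3: "off some watermelon": 1+1+4 = 6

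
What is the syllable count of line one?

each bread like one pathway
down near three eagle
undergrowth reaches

Line one: "each bread like one pathway": 1+1+1+1+2 = 6

6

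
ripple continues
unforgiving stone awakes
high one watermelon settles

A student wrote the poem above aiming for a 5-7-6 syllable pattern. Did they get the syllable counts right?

No

Line 1: "ripple continues": 2+3 = 5 ✓
Line 2: "unforgiving stone awakes": 4+1+2 = 7 ✓
Line 3: "high one watermelon settles": 1+1+4+2 = 8 (expected 6)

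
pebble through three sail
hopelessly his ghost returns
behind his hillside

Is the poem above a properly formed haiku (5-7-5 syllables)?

Yes

Line 1: pebble (2), through (1), three (1), sail (1) → 5 ✓
Line 2: hopelessly (3), his (1), ghost (1), returns (2) → 7 ✓
Line 3: behind (2), his (1), hillside (2) → 5 ✓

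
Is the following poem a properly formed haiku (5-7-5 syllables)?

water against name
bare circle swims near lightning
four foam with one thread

Line 1: water (2), against (2), name (1) → 5 ✓
Line 2: bare (1), circle (2), swims (1), near (1), lightning (2) → 7 ✓
Line 3: four (1), foam (1), with (1), one (1), thread (1) → 5 ✓

Yes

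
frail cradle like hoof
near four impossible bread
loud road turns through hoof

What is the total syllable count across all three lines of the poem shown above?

17

Line 1: "frail cradle like hoof": 1+2+1+1 = 5
Line 2: "near four impossible bread": 1+1+4+1 = 7
Line 3: "loud road turns through hoof": 1+1+1+1+1 = 5
Total: 5 + 7 + 5 = 17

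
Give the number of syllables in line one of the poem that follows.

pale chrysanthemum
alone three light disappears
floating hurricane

5

Line one: pale(1) + chrysanthemum(4) = 5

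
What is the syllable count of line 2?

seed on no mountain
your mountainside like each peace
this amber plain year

Line 2: "your mountainside like each peace": 1+3+1+1+1 = 7

7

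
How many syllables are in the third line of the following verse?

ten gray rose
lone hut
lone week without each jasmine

The third line: lone (1), week (1), without (2), each (1), jasmine (2) → 7

7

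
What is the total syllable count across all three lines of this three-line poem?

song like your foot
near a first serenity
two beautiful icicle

18

Line 1: song(1) + like(1) + your(1) + foot(1) = 4
Line 2: near(1) + a(1) + first(1) + serenity(4) = 7
Line 3: two(1) + beautiful(3) + icicle(3) = 7
Total: 4 + 7 + 7 = 18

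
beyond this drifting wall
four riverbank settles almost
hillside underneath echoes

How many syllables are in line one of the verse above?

6

Line one: beyond(2) + this(1) + drifting(2) + wall(1) = 6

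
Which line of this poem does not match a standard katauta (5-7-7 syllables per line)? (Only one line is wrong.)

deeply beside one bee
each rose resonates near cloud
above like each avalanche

Line 1: deeply(2) + beside(2) + one(1) + bee(1) = 6 (expected 5)
Line 2: each(1) + rose(1) + resonates(3) + near(1) + cloud(1) = 7 ✓
Line 3: above(2) + like(1) + each(1) + avalanche(3) = 7 ✓

Line 1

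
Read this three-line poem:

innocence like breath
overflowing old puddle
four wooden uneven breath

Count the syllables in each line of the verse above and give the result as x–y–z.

Line 1: innocence (3), like (1), breath (1) → 5
Line 2: overflowing (4), old (1), puddle (2) → 7
Line 3: four (1), wooden (2), uneven (3), breath (1) → 7

5–7–7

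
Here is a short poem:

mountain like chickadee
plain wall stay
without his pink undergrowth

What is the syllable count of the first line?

6

The first line: "mountain like chickadee": 2+1+3 = 6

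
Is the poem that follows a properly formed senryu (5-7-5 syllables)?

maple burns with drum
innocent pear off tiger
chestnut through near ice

Line 1: maple (2), burns (1), with (1), drum (1) → 5 ✓
Line 2: innocent (3), pear (1), off (1), tiger (2) → 7 ✓
Line 3: chestnut (2), through (1), near (1), ice (1) → 5 ✓

Yes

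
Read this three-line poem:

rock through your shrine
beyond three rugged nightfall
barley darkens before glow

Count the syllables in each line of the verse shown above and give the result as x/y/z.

Line 1: "rock through your shrine": 1+1+1+1 = 4
Line 2: "beyond three rugged nightfall": 2+1+2+2 = 7
Line 3: "barley darkens before glow": 2+2+2+1 = 7

4/7/7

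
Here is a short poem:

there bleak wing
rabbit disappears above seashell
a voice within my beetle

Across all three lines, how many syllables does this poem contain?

Line 1: there(1) + bleak(1) + wing(1) = 3
Line 2: rabbit(2) + disappears(3) + above(2) + seashell(2) = 9
Line 3: a(1) + voice(1) + within(2) + my(1) + beetle(2) = 7
Total: 3 + 9 + 7 = 19

19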